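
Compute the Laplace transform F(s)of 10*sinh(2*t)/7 20/(7*(s^2 - 4))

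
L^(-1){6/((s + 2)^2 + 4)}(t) 3 * exp(-2 * t) * sin(2 * t)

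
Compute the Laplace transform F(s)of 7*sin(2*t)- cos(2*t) 14/(s^2 + 4)- s/(s^2 + 4)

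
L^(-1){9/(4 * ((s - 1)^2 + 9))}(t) 3 * exp(t) * sin(3 * t)/4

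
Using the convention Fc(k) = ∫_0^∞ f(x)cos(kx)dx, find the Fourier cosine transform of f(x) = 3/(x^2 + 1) 3 * pi * exp(-k)/2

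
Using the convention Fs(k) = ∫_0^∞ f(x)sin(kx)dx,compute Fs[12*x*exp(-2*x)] 48*k/(k^2 + 4)^2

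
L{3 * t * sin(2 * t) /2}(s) 6 * s/(s^2 + 4) ^2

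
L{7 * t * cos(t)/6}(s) 7 * (s^2 - 1)/(6 * (s^2 + 1)^2)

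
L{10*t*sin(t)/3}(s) 20*s/(3*(s^2 + 1)^2)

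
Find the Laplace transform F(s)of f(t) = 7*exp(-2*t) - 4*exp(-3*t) 7/(s + 2) - 4/(s + 3)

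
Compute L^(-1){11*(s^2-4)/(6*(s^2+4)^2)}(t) 11*t*cos(2*t)/6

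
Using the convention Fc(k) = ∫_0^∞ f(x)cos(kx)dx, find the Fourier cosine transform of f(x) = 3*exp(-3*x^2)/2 sqrt(3)*sqrt(pi)*exp(-k^2/12)/4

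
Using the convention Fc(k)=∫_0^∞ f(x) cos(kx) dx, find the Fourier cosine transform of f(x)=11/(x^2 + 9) 11*pi*exp(-3*k) /6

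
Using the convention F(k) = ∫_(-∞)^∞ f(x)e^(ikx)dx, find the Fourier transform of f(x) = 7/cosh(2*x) 7*pi/(2*cosh(pi*k/4))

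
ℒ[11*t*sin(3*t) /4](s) 33*s/(2*(s^2 + 9) ^2) 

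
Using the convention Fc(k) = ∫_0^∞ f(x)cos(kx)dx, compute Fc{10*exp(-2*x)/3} 20/(3*(k^2 + 4))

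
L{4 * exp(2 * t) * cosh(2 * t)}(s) 4 * (s - 2)/(s * (s - 4))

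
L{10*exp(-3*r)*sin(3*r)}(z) 30/((z + 3)^2 + 9)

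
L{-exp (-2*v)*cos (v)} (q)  (-q - 2)/ ( (q+2)^2+1)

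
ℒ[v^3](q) 6/q^4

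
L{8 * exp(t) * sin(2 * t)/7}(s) 16/(7 * ((s - 1)^2 + 4))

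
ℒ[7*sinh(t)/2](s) 7/(2*(s^2 - 1))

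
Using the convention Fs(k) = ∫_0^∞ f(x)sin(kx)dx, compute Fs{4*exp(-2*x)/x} 4*atan(k/2)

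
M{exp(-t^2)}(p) gamma(p/2)/2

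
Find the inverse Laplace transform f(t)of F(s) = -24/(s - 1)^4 -4*t^3*exp(t)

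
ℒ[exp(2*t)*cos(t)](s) (s - 2)/((s - 2)^2+1)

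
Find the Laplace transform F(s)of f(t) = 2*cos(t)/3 2*s/(3*(s^2+1))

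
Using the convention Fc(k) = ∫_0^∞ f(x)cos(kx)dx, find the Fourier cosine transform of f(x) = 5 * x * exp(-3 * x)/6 5 * (9 - k^2)/(6 * (k^2 + 9)^2)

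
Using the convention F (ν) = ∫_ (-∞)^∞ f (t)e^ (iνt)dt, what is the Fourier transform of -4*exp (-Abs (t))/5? -8/ (5*ν^2+5)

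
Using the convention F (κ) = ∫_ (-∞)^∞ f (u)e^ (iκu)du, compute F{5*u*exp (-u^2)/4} 5*I*sqrt (pi)*κ*exp (-κ^2/4)/8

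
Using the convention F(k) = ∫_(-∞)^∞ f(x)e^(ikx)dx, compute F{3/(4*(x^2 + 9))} pi*exp(-3*Abs(k))/4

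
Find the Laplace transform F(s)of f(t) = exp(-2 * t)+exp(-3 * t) 1/(s+2)+1/(s+3)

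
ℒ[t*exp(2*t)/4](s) 1/(4*(s - 2)^2)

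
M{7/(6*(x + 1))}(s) 7*pi*csc(pi*s)/6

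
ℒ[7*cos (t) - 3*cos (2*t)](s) 7*s/ (s^2+1) - 3*s/ (s^2+4)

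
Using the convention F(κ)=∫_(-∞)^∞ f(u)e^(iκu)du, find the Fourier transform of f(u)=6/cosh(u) 6*pi/cosh(pi*κ/2)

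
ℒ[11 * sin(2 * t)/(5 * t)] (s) 11 * atan(2/s)/5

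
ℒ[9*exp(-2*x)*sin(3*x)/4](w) 27/(4*((w+2)^2+9))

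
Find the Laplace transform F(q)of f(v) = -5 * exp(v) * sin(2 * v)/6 -5/(3 * (q - 1)^2 + 12)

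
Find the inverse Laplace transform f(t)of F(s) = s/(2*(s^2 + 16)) cos(4*t)/2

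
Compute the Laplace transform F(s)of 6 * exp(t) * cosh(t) 6 * (s - 1)/(s * (s - 2))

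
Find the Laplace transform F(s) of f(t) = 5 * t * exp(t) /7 5/(7 * (s - 1) ^2) 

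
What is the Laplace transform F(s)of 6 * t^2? 12/s^3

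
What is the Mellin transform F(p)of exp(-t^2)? gamma(p/2)/2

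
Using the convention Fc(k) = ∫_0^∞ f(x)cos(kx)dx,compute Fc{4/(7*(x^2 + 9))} 2*pi*exp(-3*k)/21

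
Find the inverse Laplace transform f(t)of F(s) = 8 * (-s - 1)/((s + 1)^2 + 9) -8 * exp(-t) * cos(3 * t)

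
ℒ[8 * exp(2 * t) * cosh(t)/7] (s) 8 * (s - 2)/(7 * ((s - 2)^2 - 1))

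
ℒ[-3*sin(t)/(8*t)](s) -3*atan(1/s)/8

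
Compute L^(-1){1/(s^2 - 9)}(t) sinh(3*t)/3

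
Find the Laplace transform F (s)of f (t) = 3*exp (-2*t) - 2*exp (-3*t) 3/ (s + 2) - 2/ (s + 3)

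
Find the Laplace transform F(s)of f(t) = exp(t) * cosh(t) (s - 1)/(s * (s - 2))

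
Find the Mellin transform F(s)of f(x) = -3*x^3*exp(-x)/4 -3*gamma(s + 3)/4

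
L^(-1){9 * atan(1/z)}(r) 9 * sin(r)/r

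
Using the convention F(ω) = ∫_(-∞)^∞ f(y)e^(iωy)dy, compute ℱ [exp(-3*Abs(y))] 6/(ω^2 + 9)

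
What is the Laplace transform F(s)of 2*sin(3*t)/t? 2*atan(3/s)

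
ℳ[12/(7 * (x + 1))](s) 12 * pi * csc(pi * s)/7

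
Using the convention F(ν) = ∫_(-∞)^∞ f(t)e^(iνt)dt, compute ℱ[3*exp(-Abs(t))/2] 3/(ν^2 + 1)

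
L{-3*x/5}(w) -3/(5*w^2)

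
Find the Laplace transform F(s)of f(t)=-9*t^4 -216/s^5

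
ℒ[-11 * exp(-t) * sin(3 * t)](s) -33/((s+1)^2+9)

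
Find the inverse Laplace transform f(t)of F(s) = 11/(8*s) 11/8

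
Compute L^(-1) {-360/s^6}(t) -3*t^5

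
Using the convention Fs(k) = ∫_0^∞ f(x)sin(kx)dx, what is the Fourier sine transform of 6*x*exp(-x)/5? 12*k/(5*(k^2+1)^2)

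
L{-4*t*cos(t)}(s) 4*(1 - s^2)/(s^2 + 1)^2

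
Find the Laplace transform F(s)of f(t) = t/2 1/(2 * s^2)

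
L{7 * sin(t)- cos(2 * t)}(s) 7/(s^2 + 1)- s/(s^2 + 4)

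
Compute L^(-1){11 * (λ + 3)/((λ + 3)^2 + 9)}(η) 11 * exp(-3 * η) * cos(3 * η)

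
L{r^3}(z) 6/z^4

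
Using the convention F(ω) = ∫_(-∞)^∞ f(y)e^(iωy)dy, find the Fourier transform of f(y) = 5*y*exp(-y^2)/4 5*I*sqrt(pi)*ω*exp(-ω^2/4)/8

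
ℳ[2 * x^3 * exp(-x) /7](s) 2 * gamma(s + 3) /7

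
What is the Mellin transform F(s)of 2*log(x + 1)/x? -2*pi*csc(pi*s)/(s - 1)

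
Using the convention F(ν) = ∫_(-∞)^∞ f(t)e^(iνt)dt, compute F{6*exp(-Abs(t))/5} 12/(5*(ν^2 + 1))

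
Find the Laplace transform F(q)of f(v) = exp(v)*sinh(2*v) 2/((q - 1)^2 - 4)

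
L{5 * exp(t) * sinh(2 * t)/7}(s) 10/(7 * ((s - 1)^2 - 4))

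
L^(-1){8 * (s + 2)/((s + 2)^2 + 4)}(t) 8 * exp(-2 * t) * cos(2 * t)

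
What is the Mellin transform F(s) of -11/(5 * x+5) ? -11 * pi * csc(pi * s) /5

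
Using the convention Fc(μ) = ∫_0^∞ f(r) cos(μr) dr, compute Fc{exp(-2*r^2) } sqrt(2)*sqrt(pi)*exp(-μ^2/8) /4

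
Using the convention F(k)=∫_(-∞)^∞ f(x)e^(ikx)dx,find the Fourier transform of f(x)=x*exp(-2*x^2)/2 sqrt(2)*I*sqrt(pi)*k*exp(-k^2/8)/16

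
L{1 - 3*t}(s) 1/s - 3/s^2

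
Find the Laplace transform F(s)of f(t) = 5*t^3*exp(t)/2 15/(s - 1)^4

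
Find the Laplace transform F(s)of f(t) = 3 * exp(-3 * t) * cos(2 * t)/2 3 * (s + 3)/(2 * ((s + 3)^2 + 4))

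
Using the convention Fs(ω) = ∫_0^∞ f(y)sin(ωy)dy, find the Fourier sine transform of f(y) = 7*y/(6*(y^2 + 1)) 7*pi*exp(-ω)/12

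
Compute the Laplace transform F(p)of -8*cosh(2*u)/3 -8*p/(3*p^2 - 12)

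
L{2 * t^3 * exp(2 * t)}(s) 12/(s - 2)^4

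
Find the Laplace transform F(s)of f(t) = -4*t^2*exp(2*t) -8/(s - 2)^3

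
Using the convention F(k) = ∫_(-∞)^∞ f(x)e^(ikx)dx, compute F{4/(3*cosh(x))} 4*pi/(3*cosh(pi*k/2))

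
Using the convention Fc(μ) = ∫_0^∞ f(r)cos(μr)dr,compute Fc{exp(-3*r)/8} 3/(8*(μ^2 + 9))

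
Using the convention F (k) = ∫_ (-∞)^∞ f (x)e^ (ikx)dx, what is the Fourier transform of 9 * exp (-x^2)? 9 * sqrt (pi) * exp (-k^2/4)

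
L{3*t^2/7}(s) 6/(7*s^3)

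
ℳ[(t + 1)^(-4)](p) gamma(p)*gamma(4 - p)/6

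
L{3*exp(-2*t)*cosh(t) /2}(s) 3*(s + 2) /(2*((s + 2) ^2 - 1) ) 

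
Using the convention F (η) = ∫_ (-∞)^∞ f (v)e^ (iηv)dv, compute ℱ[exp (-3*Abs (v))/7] 6/ (7*(η^2 + 9))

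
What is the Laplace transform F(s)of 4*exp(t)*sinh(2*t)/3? 8/(3*((s - 1)^2-4))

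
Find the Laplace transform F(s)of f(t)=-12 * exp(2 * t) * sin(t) -12/((s - 2)^2+1)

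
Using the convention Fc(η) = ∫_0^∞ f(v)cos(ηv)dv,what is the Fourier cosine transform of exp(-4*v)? 4/(η^2 + 16)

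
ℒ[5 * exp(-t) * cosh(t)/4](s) 5 * (s + 1)/(4 * s * (s + 2))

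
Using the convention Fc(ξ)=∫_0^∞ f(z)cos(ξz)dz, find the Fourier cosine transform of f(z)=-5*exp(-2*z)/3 -10/(3*ξ^2 + 12)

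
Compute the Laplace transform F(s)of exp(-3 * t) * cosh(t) (s + 3)/((s + 3)^2 - 1)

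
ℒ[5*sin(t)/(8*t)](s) 5*atan(1/s)/8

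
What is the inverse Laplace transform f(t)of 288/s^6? 12*t^5/5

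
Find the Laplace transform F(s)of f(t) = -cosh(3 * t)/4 -s/(4 * s^2 - 36)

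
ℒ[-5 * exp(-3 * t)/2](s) -5/(2 * s+6)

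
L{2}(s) 2/s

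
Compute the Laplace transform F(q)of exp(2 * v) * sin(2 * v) 2/((q - 2)^2 + 4)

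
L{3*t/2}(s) 3/(2*s^2)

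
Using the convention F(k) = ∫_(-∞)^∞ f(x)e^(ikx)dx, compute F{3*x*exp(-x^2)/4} 3*I*sqrt(pi)*k*exp(-k^2/4)/8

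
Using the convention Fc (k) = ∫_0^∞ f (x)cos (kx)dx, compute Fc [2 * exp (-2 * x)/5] 4/ (5 * (k^2 + 4))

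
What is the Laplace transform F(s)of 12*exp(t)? 12/(s - 1)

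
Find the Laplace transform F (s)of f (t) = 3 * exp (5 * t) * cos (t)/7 3 * (s - 5)/ (7 * ( (s - 5)^2 + 1))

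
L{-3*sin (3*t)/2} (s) -9/ (2*s^2 + 18)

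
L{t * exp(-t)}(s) (s + 1)^(-2)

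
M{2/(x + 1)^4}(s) gamma(s)*gamma(4 - s)/3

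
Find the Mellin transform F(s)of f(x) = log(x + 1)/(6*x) -pi*csc(pi*s)/(6*s - 6)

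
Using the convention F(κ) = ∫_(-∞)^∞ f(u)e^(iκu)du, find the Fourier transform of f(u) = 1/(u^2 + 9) pi*exp(-3*Abs(κ))/3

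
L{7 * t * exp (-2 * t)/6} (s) 7/ (6 * (s+2)^2)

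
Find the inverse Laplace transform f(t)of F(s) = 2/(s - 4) 2*exp(4*t)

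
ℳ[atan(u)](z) -pi*sec(pi*z/2)/(2*z)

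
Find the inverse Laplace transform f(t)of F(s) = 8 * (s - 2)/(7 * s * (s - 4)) 8 * exp(2 * t) * cosh(2 * t)/7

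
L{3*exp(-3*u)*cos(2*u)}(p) 3*(p + 3)/((p + 3)^2 + 4)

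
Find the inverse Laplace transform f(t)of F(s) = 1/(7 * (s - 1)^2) t * exp(t)/7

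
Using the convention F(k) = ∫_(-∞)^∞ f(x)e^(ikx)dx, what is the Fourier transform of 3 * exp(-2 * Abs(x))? 12/(k^2 + 4)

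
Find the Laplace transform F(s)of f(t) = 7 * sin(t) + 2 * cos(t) 7/(s^2 + 1) + 2 * s/(s^2 + 1)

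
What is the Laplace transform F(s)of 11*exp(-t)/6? 11/(6*(s + 1))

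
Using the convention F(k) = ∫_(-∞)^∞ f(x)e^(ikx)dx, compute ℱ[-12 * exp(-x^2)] -12 * sqrt(pi) * exp(-k^2/4)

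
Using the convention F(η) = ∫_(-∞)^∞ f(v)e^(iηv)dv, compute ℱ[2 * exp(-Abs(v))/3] 4/(3 * (η^2 + 1))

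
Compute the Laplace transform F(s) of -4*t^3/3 -8/s^4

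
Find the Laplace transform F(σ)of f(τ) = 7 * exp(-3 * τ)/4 7/(4 * (σ + 3))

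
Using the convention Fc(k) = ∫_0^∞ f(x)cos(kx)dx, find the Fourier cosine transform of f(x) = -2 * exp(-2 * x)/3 -4/(3 * k^2 + 12)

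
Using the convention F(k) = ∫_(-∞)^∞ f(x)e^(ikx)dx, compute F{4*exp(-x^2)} 4*sqrt(pi)*exp(-k^2/4)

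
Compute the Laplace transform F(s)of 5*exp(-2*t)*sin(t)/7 5/(7*((s + 2)^2 + 1))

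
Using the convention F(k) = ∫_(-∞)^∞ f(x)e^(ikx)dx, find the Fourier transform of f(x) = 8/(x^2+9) 8 * pi * exp(-3 * Abs(k))/3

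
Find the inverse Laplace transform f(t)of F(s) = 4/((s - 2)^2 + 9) 4*exp(2*t)*sin(3*t)/3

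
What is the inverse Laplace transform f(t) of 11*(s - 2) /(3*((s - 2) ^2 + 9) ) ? 11*exp(2*t)*cos(3*t) /3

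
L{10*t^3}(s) 60/s^4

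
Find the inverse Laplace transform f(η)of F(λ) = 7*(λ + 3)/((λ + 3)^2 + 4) 7*exp(-3*η)*cos(2*η)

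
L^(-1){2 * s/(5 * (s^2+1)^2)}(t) t * sin(t)/5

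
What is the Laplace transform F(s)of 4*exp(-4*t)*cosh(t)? 4*(s+4)/((s+4)^2 - 1)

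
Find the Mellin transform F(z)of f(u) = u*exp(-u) gamma(z + 1)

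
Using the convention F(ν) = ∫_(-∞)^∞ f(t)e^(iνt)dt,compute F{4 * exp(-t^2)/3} 4 * sqrt(pi) * exp(-ν^2/4)/3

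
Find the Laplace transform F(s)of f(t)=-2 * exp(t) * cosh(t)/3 2 * (1 - s)/(3 * s * (s - 2))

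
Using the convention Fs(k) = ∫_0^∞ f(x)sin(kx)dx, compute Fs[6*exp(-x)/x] 6*atan(k)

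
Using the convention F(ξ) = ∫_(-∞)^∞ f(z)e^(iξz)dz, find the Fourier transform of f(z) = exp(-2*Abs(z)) 4/(ξ^2 + 4)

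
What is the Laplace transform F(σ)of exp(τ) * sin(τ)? 1/((σ - 1)^2 + 1)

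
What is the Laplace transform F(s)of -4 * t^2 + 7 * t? 7/s^2 - 8/s^3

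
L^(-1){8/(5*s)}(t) 8/5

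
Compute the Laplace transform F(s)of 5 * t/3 5/(3 * s^2)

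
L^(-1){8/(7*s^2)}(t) 8*t/7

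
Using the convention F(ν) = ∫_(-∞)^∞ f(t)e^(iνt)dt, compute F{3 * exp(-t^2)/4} 3 * sqrt(pi) * exp(-ν^2/4)/4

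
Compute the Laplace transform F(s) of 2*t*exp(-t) 2/(s + 1) ^2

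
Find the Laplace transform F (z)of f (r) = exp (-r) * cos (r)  (z + 1)/ ( (z + 1)^2 + 1)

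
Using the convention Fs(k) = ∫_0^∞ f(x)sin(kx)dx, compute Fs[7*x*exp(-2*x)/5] 28*k/(5*(k^2+4)^2)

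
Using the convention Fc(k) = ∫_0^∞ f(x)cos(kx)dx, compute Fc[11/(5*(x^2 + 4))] 11*pi*exp(-2*k)/20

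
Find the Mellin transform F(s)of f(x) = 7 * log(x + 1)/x -7 * pi * csc(pi * s)/(s - 1)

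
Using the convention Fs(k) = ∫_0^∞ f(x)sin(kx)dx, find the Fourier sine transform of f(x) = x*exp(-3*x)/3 2*k/(k^2+9)^2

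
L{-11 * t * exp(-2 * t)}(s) -11/(s + 2)^2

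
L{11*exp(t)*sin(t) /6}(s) 11/(6*((s - 1) ^2 + 1) ) 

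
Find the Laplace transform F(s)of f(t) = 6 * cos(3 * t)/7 6 * s/(7 * (s^2 + 9))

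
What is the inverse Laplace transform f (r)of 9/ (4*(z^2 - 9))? 3*sinh (3*r)/4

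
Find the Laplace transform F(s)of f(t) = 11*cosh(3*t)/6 11*s/(6*(s^2 - 9))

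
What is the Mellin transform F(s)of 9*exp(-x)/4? 9*gamma(s)/4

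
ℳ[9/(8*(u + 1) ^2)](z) -9*pi*(z - 1) /(8*sin(pi*z) ) 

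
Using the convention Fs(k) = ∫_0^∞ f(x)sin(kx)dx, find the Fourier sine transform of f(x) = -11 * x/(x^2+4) -11 * pi * exp(-2 * k)/2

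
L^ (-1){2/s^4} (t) t^3/3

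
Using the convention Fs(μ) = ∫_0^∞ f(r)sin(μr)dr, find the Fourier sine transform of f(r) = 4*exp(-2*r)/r 4*atan(μ/2)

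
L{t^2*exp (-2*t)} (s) 2/ (s + 2)^3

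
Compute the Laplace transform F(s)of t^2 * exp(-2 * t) 2/(s + 2)^3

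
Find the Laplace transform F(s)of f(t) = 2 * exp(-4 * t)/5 2/(5 * (s+4))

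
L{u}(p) p^(-2)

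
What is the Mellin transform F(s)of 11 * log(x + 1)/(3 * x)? -11 * pi * csc(pi * s)/(3 * s - 3)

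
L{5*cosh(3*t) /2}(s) 5*s/(2*(s^2 - 9) ) 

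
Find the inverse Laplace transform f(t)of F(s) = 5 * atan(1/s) 5 * sin(t)/t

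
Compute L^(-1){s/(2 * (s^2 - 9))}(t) cosh(3 * t)/2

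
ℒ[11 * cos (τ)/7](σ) 11 * σ/ (7 * (σ^2 + 1))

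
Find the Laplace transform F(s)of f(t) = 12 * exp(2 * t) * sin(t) 12/((s - 2)^2 + 1)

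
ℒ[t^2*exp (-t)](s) 2/ (s+1)^3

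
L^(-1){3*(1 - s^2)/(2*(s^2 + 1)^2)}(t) -3*t*cos(t)/2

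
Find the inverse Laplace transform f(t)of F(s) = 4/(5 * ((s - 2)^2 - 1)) 4 * exp(2 * t) * sinh(t)/5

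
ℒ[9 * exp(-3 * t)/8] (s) 9/(8 * (s + 3))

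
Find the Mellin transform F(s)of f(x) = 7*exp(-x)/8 7*gamma(s)/8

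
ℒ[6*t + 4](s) 6/s^2 + 4/s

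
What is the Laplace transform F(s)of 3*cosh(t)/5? 3*s/(5*(s^2 - 1))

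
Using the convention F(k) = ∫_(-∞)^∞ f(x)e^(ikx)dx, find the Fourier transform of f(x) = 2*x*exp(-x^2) I*sqrt(pi)*k*exp(-k^2/4)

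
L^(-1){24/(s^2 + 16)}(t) 6 * sin(4 * t)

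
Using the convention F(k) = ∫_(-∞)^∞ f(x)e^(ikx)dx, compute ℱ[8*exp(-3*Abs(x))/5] 48/(5*(k^2 + 9))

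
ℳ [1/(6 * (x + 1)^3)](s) pi * (s - 2) * (s - 1)/(12 * sin(pi * s))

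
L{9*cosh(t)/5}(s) 9*s/(5*(s^2 - 1))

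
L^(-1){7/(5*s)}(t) 7/5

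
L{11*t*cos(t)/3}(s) 11*(s^2 - 1)/(3*(s^2 + 1)^2)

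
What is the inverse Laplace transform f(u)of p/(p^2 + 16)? cos(4 * u)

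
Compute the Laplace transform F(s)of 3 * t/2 3/(2 * s^2)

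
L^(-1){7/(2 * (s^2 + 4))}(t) 7 * sin(2 * t)/4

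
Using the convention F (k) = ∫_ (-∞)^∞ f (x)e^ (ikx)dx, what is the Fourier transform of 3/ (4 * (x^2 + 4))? 3 * pi * exp (-2 * Abs (k))/8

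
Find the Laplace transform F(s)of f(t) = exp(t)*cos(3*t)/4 (s - 1)/(4*((s - 1)^2 + 9))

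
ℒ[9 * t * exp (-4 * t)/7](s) 9/ (7 * (s + 4)^2)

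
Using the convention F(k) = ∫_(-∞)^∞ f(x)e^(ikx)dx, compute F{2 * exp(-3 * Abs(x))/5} 12/(5 * (k^2 + 9))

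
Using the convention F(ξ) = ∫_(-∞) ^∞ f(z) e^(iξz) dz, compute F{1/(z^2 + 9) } pi * exp(-3 * Abs(ξ) ) /3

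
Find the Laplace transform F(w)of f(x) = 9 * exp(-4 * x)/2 9/(2 * (w + 4))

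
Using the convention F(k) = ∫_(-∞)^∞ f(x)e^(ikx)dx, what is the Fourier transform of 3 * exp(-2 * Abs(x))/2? 6/(k^2 + 4)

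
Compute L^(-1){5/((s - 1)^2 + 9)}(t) 5*exp(t)*sin(3*t)/3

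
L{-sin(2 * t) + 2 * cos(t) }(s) 2 * s/(s^2 + 1) - 2/(s^2 + 4) 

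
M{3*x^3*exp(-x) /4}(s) 3*gamma(s + 3) /4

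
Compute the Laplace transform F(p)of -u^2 -2/p^3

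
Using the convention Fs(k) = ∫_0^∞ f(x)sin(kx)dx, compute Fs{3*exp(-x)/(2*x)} 3*atan(k)/2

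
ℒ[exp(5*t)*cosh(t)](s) (s - 5)/((s - 5)^2-1)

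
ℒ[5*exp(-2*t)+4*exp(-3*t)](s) 4/(s+3)+5/(s+2)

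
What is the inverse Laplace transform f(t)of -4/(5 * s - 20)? -4 * exp(4 * t)/5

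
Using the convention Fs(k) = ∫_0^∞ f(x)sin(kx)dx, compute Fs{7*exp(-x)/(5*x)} 7*atan(k)/5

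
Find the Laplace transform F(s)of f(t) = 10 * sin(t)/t 10 * atan(1/s)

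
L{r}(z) z^(-2)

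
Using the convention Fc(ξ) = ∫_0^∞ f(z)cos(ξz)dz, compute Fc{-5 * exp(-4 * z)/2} -10/(ξ^2 + 16)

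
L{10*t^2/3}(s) 20/(3*s^3)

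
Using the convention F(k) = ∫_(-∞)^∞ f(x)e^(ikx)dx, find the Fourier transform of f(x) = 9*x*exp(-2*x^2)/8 9*sqrt(2)*I*sqrt(pi)*k*exp(-k^2/8)/64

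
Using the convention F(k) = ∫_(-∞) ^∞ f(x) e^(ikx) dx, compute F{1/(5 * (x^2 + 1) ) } pi * exp(-Abs(k) ) /5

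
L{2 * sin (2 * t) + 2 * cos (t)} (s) 2 * s/ (s^2 + 1) + 4/ (s^2 + 4)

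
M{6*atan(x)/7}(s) -3*pi*sec(pi*s/2)/(7*s)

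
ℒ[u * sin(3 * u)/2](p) 3 * p/(p^2 + 9)^2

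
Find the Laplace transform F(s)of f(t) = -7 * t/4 -7/(4 * s^2)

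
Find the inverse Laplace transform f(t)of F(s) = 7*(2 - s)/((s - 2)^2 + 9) -7*exp(2*t)*cos(3*t)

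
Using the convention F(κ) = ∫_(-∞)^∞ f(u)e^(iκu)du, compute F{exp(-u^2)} sqrt(pi)*exp(-κ^2/4)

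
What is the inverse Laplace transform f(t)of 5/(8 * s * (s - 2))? 5 * exp(t) * sinh(t)/8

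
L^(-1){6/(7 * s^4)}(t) t^3/7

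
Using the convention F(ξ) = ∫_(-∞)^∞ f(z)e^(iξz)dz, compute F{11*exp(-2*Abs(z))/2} 22/(ξ^2+4)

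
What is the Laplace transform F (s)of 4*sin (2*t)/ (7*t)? 4*atan (2/s)/7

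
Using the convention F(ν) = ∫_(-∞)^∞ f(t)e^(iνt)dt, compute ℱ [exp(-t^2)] sqrt(pi) * exp(-ν^2/4)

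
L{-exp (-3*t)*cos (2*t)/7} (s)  (-s - 3)/ (7*( (s + 3)^2 + 4))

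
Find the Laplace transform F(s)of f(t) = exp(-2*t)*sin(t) 1/((s + 2)^2 + 1)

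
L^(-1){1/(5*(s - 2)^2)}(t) t*exp(2*t)/5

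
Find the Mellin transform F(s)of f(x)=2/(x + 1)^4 gamma(s)*gamma(4 - s)/3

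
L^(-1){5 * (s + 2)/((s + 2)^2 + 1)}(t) 5 * exp(-2 * t) * cos(t)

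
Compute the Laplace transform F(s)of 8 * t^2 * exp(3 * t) 16/(s - 3)^3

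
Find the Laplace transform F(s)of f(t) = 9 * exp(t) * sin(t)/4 9/(4 * ((s - 1)^2 + 1))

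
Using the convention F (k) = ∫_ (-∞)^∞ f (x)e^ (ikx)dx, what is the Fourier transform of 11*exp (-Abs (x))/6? 11/ (3*(k^2 + 1))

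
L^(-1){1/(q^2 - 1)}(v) sinh(v)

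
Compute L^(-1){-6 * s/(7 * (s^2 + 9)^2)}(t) -t * sin(3 * t)/7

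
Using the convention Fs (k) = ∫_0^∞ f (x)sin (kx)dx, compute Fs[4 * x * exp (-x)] 8 * k/ (k^2 + 1)^2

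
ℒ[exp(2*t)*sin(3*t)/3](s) 1/((s - 2)^2+9)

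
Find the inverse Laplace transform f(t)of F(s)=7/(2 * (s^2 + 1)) 7 * sin(t)/2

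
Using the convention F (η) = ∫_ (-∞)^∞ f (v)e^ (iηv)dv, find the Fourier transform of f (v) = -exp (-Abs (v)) -2/ (η^2 + 1)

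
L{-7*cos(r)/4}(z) -7*z/(4*z^2 + 4)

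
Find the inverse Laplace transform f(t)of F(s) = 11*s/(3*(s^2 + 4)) 11*cos(2*t)/3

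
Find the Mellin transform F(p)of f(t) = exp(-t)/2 gamma(p)/2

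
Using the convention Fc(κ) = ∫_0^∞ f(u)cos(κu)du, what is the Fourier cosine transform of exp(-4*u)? 4/(κ^2 + 16)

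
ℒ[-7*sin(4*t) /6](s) -14/(3*s^2 + 48) 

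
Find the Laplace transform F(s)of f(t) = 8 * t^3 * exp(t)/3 16/(s - 1)^4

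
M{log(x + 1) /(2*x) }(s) -pi*csc(pi*s) /(2*s - 2) 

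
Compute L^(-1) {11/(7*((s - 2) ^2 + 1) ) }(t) 11*exp(2*t)*sin(t) /7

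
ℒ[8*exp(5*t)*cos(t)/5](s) 8*(s - 5)/(5*((s - 5)^2 + 1))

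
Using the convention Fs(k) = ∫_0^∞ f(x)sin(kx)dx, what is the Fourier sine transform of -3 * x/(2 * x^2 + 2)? -3 * pi * exp(-k)/4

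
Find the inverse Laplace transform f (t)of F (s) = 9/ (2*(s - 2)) 9*exp (2*t)/2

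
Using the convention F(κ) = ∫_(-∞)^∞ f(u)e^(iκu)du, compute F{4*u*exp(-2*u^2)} sqrt(2)*I*sqrt(pi)*κ*exp(-κ^2/8)/2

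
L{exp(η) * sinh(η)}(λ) 1/(λ * (λ - 2))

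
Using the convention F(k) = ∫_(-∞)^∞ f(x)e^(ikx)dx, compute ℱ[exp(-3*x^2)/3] sqrt(3)*sqrt(pi)*exp(-k^2/12)/9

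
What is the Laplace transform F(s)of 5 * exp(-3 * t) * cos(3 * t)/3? 5 * (s+3)/(3 * ((s+3)^2+9))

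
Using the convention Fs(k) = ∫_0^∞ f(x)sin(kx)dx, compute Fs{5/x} 5*pi/2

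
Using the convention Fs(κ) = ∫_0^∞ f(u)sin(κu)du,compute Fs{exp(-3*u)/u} atan(κ/3)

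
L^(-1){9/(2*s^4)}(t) 3*t^3/4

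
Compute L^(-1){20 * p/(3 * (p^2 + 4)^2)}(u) 5 * u * sin(2 * u)/3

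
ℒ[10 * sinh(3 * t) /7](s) 30/(7 * (s^2 - 9) ) 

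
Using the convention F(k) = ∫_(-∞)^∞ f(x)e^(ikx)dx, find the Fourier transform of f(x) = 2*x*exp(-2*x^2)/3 sqrt(2)*I*sqrt(pi)*k*exp(-k^2/8)/12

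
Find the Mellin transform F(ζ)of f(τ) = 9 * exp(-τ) 9 * gamma(ζ)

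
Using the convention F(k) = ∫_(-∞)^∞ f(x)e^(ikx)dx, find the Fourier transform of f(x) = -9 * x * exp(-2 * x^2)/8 -9 * sqrt(2) * I * sqrt(pi) * k * exp(-k^2/8)/64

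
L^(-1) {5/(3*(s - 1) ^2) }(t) 5*t*exp(t) /3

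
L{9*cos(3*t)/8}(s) 9*s/(8*(s^2 + 9))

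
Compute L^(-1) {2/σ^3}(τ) τ^2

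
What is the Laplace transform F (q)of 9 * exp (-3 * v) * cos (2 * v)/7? 9 * (q + 3)/ (7 * ( (q + 3)^2 + 4))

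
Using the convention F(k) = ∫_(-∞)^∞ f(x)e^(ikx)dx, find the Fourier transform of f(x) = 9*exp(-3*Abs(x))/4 27/(2*(k^2 + 9))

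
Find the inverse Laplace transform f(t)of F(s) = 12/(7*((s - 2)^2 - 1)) 12*exp(2*t)*sinh(t)/7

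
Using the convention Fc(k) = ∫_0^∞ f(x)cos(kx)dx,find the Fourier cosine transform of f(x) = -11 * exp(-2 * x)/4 -11/(2 * k^2 + 8)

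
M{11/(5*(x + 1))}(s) 11*pi*csc(pi*s)/5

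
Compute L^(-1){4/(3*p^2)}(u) 4*u/3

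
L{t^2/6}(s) 1/(3*s^3)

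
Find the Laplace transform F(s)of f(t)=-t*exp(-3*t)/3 -1/(3*(s+3)^2)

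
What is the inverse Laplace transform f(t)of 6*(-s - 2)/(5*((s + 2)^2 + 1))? -6*exp(-2*t)*cos(t)/5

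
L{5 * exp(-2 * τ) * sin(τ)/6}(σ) 5/(6 * ((σ + 2)^2 + 1))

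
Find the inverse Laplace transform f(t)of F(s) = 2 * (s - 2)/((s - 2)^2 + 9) 2 * exp(2 * t) * cos(3 * t)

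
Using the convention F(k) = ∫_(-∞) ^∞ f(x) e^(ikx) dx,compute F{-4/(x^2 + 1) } -4*pi*exp(-Abs(k) ) 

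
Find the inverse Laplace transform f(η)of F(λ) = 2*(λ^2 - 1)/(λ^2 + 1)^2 2*η*cos(η)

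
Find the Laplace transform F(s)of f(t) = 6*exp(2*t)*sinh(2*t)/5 12/(5*s*(s - 4))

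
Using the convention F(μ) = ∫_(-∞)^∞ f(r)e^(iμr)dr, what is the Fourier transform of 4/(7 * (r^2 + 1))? 4 * pi * exp(-Abs(μ))/7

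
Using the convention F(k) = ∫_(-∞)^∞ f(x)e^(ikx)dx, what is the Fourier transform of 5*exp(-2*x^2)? 5*sqrt(2)*sqrt(pi)*exp(-k^2/8)/2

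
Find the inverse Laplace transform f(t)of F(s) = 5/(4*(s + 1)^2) 5*t*exp(-t)/4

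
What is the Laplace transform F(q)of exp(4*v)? 1/(q - 4)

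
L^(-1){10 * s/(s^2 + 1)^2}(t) 5 * t * sin(t)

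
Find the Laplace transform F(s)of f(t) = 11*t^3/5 66/(5*s^4)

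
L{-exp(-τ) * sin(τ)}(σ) -1/((σ + 1)^2 + 1)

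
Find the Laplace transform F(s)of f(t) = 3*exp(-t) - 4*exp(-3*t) 3/(s + 1) - 4/(s + 3)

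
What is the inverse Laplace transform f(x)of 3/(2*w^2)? 3*x/2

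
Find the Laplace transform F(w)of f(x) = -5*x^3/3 -10/w^4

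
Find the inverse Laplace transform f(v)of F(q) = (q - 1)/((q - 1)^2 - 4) exp(v)*cosh(2*v)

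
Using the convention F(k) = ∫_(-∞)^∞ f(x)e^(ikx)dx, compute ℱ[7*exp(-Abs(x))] 14/(k^2+1)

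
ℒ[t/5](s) 1/(5*s^2)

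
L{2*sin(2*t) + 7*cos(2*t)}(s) 7*s/(s^2 + 4) + 4/(s^2 + 4)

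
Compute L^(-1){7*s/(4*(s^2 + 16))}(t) 7*cos(4*t)/4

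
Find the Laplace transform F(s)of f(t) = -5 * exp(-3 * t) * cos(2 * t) 5 * (-s - 3)/((s + 3)^2 + 4)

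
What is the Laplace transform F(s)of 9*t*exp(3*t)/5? 9/(5*(s - 3)^2)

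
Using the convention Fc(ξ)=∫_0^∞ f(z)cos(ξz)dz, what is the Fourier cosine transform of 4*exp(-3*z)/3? 4/(ξ^2 + 9)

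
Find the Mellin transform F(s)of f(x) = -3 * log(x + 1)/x 3 * pi * csc(pi * s)/(s - 1)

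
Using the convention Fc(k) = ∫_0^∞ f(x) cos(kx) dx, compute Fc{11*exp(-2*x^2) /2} 11*sqrt(2)*sqrt(pi)*exp(-k^2/8) /8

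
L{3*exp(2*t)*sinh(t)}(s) 3/((s - 2)^2 - 1)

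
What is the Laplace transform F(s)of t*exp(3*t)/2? 1/(2*(s - 3)^2)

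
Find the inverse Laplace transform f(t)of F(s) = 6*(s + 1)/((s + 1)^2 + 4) 6*exp(-t)*cos(2*t)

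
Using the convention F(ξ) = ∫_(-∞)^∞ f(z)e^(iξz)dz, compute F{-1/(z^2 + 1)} -pi * exp(-Abs(ξ))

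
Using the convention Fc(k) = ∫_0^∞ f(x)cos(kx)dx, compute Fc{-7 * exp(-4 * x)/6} -14/(3 * k^2 + 48)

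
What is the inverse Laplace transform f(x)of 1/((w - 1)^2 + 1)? exp(x)*sin(x)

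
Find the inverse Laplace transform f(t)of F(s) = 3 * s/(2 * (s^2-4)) 3 * cosh(2 * t)/2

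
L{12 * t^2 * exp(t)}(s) 24/(s - 1)^3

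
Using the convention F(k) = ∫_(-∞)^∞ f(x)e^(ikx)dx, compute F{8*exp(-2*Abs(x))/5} 32/(5*(k^2 + 4))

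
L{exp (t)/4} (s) 1/ (4*(s - 1))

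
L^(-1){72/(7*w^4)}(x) 12*x^3/7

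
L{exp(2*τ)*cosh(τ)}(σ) (σ - 2)/((σ - 2)^2 - 1)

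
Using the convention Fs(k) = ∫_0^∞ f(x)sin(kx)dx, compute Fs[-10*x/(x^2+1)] -5*pi*exp(-k)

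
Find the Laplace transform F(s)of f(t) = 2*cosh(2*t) 2*s/(s^2 - 4)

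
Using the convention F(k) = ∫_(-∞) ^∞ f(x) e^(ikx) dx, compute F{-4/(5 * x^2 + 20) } -2 * pi * exp(-2 * Abs(k) ) /5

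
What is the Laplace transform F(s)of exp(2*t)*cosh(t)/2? (s - 2)/(2*((s - 2)^2 - 1))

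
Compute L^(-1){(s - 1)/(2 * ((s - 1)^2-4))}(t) exp(t) * cosh(2 * t)/2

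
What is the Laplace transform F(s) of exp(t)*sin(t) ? 1/((s - 1) ^2 + 1) 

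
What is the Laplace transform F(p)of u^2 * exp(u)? 2/(p - 1)^3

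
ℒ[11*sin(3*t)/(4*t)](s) 11*atan(3/s)/4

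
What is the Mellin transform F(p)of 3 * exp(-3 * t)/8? 3^(1 - p) * gamma(p)/8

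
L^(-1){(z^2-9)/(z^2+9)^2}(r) r*cos(3*r)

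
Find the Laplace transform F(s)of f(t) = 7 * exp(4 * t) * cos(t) 7 * (s - 4)/((s - 4)^2 + 1)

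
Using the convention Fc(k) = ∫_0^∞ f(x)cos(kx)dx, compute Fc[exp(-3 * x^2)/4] sqrt(3) * sqrt(pi) * exp(-k^2/12)/24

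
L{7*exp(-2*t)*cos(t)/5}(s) 7*(s+2)/(5*((s+2)^2+1))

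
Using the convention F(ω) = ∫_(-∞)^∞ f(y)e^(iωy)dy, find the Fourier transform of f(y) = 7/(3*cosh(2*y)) 7*pi/(6*cosh(pi*ω/4))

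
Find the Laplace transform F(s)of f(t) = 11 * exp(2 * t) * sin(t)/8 11/(8 * ((s - 2)^2 + 1))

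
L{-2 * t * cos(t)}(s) 2 * (1 - s^2)/(s^2 + 1)^2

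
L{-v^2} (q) -2/q^3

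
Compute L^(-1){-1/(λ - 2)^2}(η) -η*exp(2*η)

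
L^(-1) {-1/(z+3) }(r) -exp(-3*r) 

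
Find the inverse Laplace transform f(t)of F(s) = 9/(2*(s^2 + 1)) 9*sin(t)/2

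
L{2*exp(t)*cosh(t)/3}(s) 2*(s - 1)/(3*s*(s - 2))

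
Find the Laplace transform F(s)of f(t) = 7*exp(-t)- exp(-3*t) 7/(s + 1) - 1/(s + 3)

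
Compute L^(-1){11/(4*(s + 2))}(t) 11*exp(-2*t)/4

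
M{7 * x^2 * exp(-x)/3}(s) 7 * gamma(s + 2)/3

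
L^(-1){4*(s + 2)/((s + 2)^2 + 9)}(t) 4*exp(-2*t)*cos(3*t)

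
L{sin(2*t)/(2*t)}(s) atan(2/s)/2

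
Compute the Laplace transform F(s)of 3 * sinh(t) 3/(s^2 - 1)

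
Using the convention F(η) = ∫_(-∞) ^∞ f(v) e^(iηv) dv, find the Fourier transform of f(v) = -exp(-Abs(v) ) -2/(η^2 + 1) 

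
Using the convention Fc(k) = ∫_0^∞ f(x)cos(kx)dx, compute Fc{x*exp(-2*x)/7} (4 - k^2)/(7*(k^2+4)^2)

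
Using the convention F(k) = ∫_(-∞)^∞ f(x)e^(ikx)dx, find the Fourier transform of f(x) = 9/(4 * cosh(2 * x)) 9 * pi/(8 * cosh(pi * k/4))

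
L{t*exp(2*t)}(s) (s - 2)^(-2)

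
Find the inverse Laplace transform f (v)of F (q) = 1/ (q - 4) exp (4 * v)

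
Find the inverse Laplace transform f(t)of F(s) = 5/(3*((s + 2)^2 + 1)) 5*exp(-2*t)*sin(t)/3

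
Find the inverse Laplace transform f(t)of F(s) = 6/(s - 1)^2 6 * t * exp(t)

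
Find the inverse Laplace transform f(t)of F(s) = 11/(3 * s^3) 11 * t^2/6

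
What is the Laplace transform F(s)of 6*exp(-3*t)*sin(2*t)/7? 12/(7*((s+3)^2+4))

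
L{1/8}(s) 1/(8*s)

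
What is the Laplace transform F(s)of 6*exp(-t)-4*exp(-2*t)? 6/(s + 1)-4/(s + 2)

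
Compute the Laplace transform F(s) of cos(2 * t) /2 s/(2 * (s^2 + 4) ) 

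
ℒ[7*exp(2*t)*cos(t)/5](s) 7*(s - 2)/(5*((s - 2)^2 + 1))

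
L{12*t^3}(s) 72/s^4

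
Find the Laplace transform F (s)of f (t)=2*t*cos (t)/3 2*(s^2 - 1)/ (3*(s^2 + 1)^2)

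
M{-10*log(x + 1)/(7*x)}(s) 10*pi*csc(pi*s)/(7*(s - 1))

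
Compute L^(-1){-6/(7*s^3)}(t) -3*t^2/7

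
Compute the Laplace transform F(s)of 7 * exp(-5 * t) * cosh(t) 7 * (s + 5)/((s + 5)^2 - 1)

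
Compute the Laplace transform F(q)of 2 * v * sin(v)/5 4 * q/(5 * (q^2 + 1)^2)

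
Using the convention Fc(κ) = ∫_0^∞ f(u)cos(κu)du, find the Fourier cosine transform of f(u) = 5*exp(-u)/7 5/(7*(κ^2 + 1))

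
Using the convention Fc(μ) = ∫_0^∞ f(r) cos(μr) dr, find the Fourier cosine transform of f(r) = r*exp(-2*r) (4 - μ^2) /(μ^2+4) ^2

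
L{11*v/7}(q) 11/(7*q^2)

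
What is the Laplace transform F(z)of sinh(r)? 1/(z^2 - 1)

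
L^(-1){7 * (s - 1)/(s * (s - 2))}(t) 7 * exp(t) * cosh(t)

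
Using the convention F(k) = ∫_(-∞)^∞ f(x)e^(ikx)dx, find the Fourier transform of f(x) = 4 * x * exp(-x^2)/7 2 * I * sqrt(pi) * k * exp(-k^2/4)/7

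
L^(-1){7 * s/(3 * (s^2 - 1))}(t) 7 * cosh(t)/3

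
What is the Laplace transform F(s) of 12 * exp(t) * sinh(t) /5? 12/(5 * s * (s - 2) ) 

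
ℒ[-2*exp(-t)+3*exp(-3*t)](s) 3/(s+3) - 2/(s+1)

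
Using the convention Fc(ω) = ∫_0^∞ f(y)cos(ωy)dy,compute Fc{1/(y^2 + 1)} pi*exp(-ω)/2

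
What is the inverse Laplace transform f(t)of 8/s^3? 4 * t^2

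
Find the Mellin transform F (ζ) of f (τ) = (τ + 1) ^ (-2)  (-pi*ζ + pi) /sin (pi*ζ) 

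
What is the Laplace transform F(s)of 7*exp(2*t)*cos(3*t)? 7*(s - 2)/((s - 2)^2 + 9)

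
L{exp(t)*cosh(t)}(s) (s - 1)/(s*(s - 2))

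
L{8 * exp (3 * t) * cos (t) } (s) 8 * (s - 3) / ( (s - 3) ^2 + 1) 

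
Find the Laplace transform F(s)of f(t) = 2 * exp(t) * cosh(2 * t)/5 2 * (s - 1)/(5 * ((s - 1)^2 - 4))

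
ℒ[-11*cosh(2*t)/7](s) -11*s/(7*s^2-28)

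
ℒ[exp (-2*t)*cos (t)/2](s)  (s + 2)/ (2*( (s + 2)^2 + 1))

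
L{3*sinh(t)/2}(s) 3/(2*(s^2 - 1))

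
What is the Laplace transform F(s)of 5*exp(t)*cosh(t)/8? 5*(s - 1)/(8*s*(s - 2))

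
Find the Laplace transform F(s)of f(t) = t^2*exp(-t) 2/(s + 1)^3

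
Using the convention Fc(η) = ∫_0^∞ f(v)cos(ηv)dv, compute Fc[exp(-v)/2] 1/(2 * (η^2 + 1))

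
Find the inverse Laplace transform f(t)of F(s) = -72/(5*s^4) -12*t^3/5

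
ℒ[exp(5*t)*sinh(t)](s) 1/((s - 5)^2 - 1)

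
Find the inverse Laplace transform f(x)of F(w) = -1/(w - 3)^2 -x*exp(3*x)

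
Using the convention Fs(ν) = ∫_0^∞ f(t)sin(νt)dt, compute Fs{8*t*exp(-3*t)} 48*ν/(ν^2 + 9)^2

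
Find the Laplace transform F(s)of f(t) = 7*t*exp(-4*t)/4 7/(4*(s + 4)^2)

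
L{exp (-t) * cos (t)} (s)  (s + 1)/ ( (s + 1)^2 + 1)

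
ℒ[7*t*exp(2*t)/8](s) 7/(8*(s - 2)^2)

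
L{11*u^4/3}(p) 88/p^5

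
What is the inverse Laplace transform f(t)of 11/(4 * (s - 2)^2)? 11 * t * exp(2 * t)/4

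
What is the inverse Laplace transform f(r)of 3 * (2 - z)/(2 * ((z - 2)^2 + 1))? -3 * exp(2 * r) * cos(r)/2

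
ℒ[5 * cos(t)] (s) 5 * s/(s^2 + 1)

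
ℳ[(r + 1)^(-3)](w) pi * (w - 2) * (w - 1)/(2 * sin(pi * w))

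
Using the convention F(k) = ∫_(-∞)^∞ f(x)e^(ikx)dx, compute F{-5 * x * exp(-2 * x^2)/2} -5 * sqrt(2) * I * sqrt(pi) * k * exp(-k^2/8)/16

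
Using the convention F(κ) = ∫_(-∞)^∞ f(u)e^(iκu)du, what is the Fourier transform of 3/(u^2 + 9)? pi * exp(-3 * Abs(κ))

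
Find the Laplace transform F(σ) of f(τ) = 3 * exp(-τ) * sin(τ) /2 3/(2 * ((σ + 1) ^2 + 1) ) 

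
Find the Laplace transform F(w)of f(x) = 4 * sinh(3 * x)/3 4/(w^2 - 9)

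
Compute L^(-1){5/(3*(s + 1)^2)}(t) 5*t*exp(-t)/3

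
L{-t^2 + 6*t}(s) 6/s^2-2/s^3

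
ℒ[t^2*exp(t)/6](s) 1/(3*(s - 1)^3)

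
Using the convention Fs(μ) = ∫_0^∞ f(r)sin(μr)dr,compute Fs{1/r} pi/2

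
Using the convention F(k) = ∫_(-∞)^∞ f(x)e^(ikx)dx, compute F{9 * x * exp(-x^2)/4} 9 * I * sqrt(pi) * k * exp(-k^2/4)/8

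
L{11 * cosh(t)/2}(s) 11 * s/(2 * (s^2 - 1))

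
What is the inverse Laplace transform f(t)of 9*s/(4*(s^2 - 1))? 9*cosh(t)/4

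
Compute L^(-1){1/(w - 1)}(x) exp(x)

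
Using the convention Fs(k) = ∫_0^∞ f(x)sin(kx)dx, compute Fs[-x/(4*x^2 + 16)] -pi*exp(-2*k)/8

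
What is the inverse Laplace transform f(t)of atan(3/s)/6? sin(3*t)/(6*t)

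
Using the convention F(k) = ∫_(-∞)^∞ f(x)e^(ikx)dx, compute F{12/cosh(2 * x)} 6 * pi/cosh(pi * k/4)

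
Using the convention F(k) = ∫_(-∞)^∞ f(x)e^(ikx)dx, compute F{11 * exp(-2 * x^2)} 11 * sqrt(2) * sqrt(pi) * exp(-k^2/8)/2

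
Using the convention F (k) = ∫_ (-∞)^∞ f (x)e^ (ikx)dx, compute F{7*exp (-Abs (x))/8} 7/ (4*(k^2 + 1))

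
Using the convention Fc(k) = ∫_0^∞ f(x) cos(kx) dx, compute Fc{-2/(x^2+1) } -pi*exp(-k) 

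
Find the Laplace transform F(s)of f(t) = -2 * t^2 -4/s^3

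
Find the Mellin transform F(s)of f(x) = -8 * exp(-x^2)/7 -4 * gamma(s/2)/7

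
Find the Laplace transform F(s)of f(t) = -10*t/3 -10/(3*s^2)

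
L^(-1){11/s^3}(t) 11 * t^2/2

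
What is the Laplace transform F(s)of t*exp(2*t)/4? 1/(4*(s - 2)^2)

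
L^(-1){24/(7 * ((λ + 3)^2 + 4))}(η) 12 * exp(-3 * η) * sin(2 * η)/7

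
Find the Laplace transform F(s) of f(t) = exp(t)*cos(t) (s - 1) /((s - 1) ^2 + 1) 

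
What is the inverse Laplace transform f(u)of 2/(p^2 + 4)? sin(2*u)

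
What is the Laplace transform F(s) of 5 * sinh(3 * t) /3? 5/(s^2 - 9) 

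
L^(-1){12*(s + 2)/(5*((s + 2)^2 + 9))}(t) 12*exp(-2*t)*cos(3*t)/5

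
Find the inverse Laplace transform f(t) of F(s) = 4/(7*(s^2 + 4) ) 2*sin(2*t) /7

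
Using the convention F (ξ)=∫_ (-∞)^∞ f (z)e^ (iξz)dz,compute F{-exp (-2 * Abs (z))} -4/ (ξ^2 + 4)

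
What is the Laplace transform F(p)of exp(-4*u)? 1/(p + 4)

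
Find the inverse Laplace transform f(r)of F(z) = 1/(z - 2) exp(2 * r)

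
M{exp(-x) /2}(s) gamma(s) /2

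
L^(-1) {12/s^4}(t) 2*t^3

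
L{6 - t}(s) 6/s - 1/s^2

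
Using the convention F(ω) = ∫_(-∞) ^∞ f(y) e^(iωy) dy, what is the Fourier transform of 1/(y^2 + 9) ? pi * exp(-3 * Abs(ω) ) /3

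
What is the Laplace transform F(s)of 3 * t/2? 3/(2 * s^2)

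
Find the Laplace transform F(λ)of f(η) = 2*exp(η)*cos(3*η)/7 2*(λ - 1)/(7*((λ - 1)^2 + 9))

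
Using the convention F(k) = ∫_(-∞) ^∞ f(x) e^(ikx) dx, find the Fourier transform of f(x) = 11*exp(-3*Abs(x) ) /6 11/(k^2 + 9) 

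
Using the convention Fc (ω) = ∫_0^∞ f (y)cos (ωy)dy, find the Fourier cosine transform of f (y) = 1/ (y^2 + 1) pi*exp (-ω)/2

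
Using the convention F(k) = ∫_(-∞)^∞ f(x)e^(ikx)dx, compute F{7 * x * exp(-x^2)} 7 * I * sqrt(pi) * k * exp(-k^2/4)/2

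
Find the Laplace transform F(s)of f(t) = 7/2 7/(2 * s)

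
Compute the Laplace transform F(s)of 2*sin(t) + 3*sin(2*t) 6/(s^2 + 4) + 2/(s^2 + 1)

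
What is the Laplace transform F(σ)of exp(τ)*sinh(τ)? 1/(σ*(σ - 2))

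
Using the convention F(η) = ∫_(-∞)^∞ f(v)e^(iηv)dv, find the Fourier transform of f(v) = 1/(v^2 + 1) pi*exp(-Abs(η))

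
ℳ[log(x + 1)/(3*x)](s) -pi*csc(pi*s)/(3*s - 3)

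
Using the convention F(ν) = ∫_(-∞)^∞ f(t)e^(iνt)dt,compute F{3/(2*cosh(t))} 3*pi/(2*cosh(pi*ν/2))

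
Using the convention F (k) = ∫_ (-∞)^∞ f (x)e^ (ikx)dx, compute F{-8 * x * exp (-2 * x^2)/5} -sqrt (2) * I * sqrt (pi) * k * exp (-k^2/8)/5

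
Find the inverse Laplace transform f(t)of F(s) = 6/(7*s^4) t^3/7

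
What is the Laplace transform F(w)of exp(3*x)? 1/(w - 3)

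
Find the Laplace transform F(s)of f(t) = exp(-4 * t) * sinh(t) 1/((s + 4)^2 - 1)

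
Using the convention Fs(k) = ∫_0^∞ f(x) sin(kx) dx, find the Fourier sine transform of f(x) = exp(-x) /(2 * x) atan(k) /2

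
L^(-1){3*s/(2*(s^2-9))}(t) 3*cosh(3*t)/2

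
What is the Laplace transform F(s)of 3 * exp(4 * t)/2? 3/(2 * (s - 4))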